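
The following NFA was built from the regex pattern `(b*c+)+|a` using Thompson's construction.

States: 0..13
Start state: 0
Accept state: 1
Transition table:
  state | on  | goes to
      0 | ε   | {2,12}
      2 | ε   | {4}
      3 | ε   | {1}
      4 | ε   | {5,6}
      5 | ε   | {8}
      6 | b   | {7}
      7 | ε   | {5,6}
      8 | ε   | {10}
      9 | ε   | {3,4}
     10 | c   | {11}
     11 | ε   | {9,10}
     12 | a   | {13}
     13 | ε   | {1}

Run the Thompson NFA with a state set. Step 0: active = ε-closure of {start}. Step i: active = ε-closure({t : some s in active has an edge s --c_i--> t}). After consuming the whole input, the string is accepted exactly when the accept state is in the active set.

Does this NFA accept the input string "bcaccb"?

Answer: REJECT

Trace:
start: ε-closure({0}) = {0,2,4,5,6,8,10,12}
'b' @ 1: {5,6,7,8,10}
'c' @ 2: {1,3,4,5,6,8,9,10,11}  [accepting]
'a' @ 3: {}  — dead — no transitions
rest 'ccb' ignored (set empty)
end set {} — state 1 not in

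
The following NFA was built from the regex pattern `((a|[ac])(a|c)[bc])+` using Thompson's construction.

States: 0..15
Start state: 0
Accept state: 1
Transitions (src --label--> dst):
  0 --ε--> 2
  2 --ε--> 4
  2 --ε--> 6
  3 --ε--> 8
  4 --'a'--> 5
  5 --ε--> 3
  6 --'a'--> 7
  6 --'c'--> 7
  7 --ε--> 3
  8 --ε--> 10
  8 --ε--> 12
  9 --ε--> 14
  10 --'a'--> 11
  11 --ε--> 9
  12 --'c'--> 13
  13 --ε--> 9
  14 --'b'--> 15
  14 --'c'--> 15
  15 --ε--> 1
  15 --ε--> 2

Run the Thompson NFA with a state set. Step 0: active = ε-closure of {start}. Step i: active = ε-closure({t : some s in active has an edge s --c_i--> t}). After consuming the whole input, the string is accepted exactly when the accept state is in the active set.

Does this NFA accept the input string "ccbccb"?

S₀ = ε-closure({0}) = {0,2,4,6}
'c' @ 1: {3,7,8,10,12}
'c' @ 2: {9,13,14}
'b' @ 3: {1,2,4,6,15}  [accepting]
'c' @ 4: {3,7,8,10,12}
'c' @ 5: {9,13,14}
'b' @ 6: {1,2,4,6,15}  [accepting]
end set {1,2,4,6,15} — state 1 in

Answer: ACCEPT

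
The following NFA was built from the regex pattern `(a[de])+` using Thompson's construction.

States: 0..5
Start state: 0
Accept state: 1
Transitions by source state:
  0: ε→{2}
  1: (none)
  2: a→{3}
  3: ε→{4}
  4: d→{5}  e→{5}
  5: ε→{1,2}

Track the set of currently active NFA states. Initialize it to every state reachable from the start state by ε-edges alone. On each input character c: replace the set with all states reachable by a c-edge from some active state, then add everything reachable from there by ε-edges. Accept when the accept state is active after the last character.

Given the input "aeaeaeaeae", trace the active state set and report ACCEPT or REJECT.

Answer: ACCEPT

Steps:
initial (ε-close {0}): {0,2}
'a' @ 1: {3,4}
'e' @ 2: {1,2,5}  [accepting]
'a' @ 3: {3,4}
'e' @ 4: {1,2,5}  [accepting]
'a' @ 5: {3,4}
'e' @ 6: {1,2,5}  [accepting]
'a' @ 7: {3,4}
'e' @ 8: {1,2,5}  [accepting]
'a' @ 9: {3,4}
'e' @ 10: {1,2,5}  [accepting]
end set {1,2,5} — state 1 in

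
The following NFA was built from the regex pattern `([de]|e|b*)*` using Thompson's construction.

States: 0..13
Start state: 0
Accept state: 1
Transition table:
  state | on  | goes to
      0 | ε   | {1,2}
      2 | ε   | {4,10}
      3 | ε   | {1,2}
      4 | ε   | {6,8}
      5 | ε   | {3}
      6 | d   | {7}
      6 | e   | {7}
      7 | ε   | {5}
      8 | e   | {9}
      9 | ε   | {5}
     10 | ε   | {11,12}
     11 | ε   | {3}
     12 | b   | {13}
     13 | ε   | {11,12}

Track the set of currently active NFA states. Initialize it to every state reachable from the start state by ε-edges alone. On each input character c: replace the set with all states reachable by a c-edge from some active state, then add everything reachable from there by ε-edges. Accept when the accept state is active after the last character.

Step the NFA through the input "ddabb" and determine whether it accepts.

Answer: REJECT

Trace:
initial (ε-close {0}): {0,1,2,3,4,6,8,10,11,12}
'd' @ 1: {1,2,3,4,5,6,7,8,10,11,12}  [accepting]
'd' @ 2: {1,2,3,4,5,6,7,8,10,11,12}  [accepting]
'a' @ 3: {}  — dead — no transitions
rest 'bb' ignored (set empty)
after full input: {}  (accept=1 not in)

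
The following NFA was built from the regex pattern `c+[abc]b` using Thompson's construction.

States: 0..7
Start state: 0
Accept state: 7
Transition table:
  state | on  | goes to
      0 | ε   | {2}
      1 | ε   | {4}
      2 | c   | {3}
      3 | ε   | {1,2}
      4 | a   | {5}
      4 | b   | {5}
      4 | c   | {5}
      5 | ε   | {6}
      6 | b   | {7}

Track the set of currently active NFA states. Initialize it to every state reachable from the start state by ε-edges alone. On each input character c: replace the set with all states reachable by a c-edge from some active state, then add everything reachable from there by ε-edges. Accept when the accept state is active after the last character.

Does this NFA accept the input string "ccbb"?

initial (ε-close {0}): {0,2}
'c' @ 1: {1,2,3,4}
'c' @ 2: {1,2,3,4,5,6}
'b' @ 3: {5,6,7}  ✓accept
'b' @ 4: {7}  ✓accept
after full input: {7}  (accept=7 in)

Answer: ACCEPT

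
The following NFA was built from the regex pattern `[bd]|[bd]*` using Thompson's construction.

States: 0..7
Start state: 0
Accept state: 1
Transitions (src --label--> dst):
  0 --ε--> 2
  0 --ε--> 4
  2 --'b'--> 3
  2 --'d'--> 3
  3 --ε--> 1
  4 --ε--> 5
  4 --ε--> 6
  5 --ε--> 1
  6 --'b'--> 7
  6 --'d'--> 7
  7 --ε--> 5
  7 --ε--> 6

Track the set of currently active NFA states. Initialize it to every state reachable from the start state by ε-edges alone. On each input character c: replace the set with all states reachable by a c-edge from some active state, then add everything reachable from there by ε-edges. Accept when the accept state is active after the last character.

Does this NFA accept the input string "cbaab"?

initial (ε-close {0}): {0,1,2,4,5,6}
'c' @ 1: {}  — no active states
rest 'baab' ignored (set empty)
final: {}; accept 1 not in set

Answer: REJECT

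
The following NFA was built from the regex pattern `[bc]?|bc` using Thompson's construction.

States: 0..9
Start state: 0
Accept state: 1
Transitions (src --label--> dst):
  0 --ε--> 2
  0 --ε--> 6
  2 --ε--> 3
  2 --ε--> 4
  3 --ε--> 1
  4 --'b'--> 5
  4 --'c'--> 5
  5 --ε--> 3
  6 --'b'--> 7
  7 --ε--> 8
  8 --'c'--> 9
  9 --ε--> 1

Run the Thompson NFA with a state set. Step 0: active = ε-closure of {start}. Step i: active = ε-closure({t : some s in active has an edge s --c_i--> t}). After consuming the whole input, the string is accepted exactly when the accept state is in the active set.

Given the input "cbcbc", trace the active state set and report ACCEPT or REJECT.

initial (ε-close {0}): {0,1,2,3,4,6}
'c' @ 1: {1,3,5}  [accepting]
'b' @ 2: {}  — state set empty
rest 'cbc' ignored (set empty)
after full input: {}  (accept=1 not in)

Answer: REJECT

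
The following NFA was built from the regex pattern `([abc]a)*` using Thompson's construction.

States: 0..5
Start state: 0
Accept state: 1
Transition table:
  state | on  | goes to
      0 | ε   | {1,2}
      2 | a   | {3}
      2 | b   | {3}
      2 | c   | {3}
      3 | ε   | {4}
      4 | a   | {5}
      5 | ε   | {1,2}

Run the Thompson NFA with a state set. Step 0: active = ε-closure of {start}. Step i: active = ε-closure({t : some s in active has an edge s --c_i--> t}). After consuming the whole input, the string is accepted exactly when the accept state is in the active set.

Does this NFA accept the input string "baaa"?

S₀ = ε-closure({0}) = {0,1,2}
'b' @ 1: {3,4}
'a' @ 2: {1,2,5}  (accept∈set)
'a' @ 3: {3,4}
'a' @ 4: {1,2,5}  (accept∈set)
end set {1,2,5} — state 1 in

Answer: ACCEPT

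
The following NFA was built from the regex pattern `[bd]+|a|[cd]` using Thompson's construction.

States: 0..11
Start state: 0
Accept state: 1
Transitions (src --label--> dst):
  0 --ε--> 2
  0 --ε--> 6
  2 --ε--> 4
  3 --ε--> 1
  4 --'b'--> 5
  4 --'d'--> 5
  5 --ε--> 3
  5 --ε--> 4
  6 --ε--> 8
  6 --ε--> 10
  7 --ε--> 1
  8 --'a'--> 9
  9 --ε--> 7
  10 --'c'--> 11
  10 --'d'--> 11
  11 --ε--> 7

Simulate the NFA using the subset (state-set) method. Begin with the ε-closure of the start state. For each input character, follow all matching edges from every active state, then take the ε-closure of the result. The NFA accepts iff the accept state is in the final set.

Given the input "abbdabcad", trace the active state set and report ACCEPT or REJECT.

Answer: REJECT

Derivation:
initial (ε-close {0}): {0,2,4,6,8,10}
'a' @ 1: {1,7,9}  (accept∈set)
'b' @ 2: {}  — no active states
rest 'bdabcad' ignored (set empty)
end set {} — state 1 not in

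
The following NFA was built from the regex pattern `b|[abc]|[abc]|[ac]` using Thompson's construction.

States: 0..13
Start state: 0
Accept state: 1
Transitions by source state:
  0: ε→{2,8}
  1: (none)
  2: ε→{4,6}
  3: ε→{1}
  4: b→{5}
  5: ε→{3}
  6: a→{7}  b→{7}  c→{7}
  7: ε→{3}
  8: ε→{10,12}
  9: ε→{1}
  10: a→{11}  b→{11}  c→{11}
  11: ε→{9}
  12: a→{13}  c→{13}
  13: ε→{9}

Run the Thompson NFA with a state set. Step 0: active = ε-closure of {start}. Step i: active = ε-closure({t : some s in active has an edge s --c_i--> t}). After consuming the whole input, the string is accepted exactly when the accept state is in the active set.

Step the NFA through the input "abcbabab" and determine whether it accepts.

S₀ = ε-closure({0}) = {0,2,4,6,8,10,12}
'a' @ 1: {1,3,7,9,11,13}  (accept∈set)
'b' @ 2: {}  — no active states
rest 'cbabab' ignored (set empty)
after full input: {}  (accept=1 not in)

Answer: REJECT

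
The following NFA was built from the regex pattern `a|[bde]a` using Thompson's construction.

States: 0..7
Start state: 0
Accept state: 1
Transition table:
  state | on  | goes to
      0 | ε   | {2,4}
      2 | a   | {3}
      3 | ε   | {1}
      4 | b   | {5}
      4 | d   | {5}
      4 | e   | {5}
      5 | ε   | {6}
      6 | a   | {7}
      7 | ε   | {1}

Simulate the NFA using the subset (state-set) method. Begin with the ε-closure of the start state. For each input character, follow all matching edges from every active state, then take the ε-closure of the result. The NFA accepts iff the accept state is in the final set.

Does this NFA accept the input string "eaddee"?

Answer: REJECT

Derivation:
S₀ = ε-closure({0}) = {0,2,4}
'e' @ 1: {5,6}
'a' @ 2: {1,7}  (accept∈set)
'd' @ 3: {}  — state set empty
rest 'dee' ignored (set empty)
after full input: {}  (accept=1 not in)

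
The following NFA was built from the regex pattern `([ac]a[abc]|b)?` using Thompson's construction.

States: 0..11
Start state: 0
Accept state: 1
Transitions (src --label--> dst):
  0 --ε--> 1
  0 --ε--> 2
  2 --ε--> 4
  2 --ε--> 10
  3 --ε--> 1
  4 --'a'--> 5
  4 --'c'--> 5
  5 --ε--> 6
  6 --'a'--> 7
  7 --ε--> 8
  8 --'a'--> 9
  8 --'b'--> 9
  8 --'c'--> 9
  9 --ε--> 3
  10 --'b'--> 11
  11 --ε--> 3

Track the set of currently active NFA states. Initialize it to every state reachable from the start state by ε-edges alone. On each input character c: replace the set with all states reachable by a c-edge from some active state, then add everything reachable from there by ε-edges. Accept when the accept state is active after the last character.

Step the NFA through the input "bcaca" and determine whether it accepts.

start: ε-closure({0}) = {0,1,2,4,10}
'b' @ 1: {1,3,11}  (accept∈set)
'c' @ 2: {}  — dead — no transitions
rest 'aca' ignored (set empty)
final: {}; accept 1 not in set

Answer: REJECT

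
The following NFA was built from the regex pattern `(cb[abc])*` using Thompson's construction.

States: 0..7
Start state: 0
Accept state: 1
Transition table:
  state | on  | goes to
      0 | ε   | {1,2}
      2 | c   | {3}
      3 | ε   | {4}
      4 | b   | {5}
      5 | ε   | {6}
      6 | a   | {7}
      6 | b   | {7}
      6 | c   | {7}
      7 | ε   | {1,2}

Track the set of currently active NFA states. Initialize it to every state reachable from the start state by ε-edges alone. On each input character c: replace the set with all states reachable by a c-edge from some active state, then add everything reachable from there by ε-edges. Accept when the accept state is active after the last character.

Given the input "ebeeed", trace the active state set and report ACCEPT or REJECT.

initial (ε-close {0}): {0,1,2}
'e' @ 1: {}  — state set empty
rest 'beeed' ignored (set empty)
end set {} — state 1 not in

Answer: REJECT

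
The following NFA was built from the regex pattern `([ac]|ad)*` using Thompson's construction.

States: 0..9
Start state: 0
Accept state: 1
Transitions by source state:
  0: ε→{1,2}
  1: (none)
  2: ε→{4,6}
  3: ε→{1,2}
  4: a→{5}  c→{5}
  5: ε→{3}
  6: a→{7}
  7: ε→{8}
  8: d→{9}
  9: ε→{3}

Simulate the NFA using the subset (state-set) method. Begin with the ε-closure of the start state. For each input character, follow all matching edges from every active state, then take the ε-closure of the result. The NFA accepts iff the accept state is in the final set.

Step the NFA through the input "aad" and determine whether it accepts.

S₀ = ε-closure({0}) = {0,1,2,4,6}
'a' @ 1: {1,2,3,4,5,6,7,8}  (accept∈set)
'a' @ 2: {1,2,3,4,5,6,7,8}  (accept∈set)
'd' @ 3: {1,2,3,4,6,9}  (accept∈set)
end set {1,2,3,4,6,9} — state 1 in

Answer: ACCEPT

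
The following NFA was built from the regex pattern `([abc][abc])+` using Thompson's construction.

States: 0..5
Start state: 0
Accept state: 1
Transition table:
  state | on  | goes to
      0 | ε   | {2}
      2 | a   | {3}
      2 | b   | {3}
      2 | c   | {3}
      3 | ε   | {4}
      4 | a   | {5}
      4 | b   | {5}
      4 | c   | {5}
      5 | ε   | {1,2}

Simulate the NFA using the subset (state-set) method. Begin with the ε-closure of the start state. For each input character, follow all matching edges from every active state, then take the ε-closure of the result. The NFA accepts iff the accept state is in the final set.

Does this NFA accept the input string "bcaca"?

S₀ = ε-closure({0}) = {0,2}
'b' @ 1: {3,4}
'c' @ 2: {1,2,5}  [accepting]
'a' @ 3: {3,4}
'c' @ 4: {1,2,5}  [accepting]
'a' @ 5: {3,4}
end set {3,4} — state 1 not in

Answer: REJECT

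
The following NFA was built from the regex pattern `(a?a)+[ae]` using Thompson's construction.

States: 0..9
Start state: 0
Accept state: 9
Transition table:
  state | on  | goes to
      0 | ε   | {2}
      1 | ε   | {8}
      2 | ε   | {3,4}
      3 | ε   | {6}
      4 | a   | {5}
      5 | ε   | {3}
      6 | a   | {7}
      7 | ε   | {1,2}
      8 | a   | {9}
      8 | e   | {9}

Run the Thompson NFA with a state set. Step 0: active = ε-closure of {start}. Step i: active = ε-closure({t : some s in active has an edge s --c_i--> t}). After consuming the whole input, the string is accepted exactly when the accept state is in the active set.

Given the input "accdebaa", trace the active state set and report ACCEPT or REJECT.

Answer: REJECT

Derivation:
initial (ε-close {0}): {0,2,3,4,6}
'a' @ 1: {1,2,3,4,5,6,7,8}
'c' @ 2: {}  — state set empty
rest 'cdebaa' ignored (set empty)
final: {}; accept 9 not in set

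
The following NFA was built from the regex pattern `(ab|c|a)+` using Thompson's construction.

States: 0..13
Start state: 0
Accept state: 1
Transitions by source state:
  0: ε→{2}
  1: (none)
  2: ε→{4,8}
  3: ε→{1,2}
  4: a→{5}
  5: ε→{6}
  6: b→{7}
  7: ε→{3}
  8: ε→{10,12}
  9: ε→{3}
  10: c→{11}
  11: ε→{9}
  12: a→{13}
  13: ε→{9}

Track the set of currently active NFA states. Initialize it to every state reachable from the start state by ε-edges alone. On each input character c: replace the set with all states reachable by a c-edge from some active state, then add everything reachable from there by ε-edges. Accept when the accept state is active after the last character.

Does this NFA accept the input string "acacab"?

initial (ε-close {0}): {0,2,4,8,10,12}
'a' @ 1: {1,2,3,4,5,6,8,9,10,12,13}  [accepting]
'c' @ 2: {1,2,3,4,8,9,10,11,12}  [accepting]
'a' @ 3: {1,2,3,4,5,6,8,9,10,12,13}  [accepting]
'c' @ 4: {1,2,3,4,8,9,10,11,12}  [accepting]
'a' @ 5: {1,2,3,4,5,6,8,9,10,12,13}  [accepting]
'b' @ 6: {1,2,3,4,7,8,10,12}  [accepting]
final: {1,2,3,4,7,8,10,12}; accept 1 in set

Answer: ACCEPT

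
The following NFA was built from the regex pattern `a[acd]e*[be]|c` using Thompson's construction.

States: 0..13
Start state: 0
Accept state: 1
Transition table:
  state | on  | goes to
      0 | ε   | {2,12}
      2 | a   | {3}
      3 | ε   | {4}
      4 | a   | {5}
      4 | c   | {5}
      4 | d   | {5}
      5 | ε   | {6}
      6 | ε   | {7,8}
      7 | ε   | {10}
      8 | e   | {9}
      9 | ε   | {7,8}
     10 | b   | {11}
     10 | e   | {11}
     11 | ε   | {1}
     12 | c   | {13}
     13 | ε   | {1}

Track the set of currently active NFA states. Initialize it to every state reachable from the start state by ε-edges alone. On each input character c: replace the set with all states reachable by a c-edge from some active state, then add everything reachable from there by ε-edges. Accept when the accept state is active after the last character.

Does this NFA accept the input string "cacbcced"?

initial (ε-close {0}): {0,2,12}
'c' @ 1: {1,13}  [accepting]
'a' @ 2: {}  — state set empty
rest 'cbcced' ignored (set empty)
end set {} — state 1 not in

Answer: REJECT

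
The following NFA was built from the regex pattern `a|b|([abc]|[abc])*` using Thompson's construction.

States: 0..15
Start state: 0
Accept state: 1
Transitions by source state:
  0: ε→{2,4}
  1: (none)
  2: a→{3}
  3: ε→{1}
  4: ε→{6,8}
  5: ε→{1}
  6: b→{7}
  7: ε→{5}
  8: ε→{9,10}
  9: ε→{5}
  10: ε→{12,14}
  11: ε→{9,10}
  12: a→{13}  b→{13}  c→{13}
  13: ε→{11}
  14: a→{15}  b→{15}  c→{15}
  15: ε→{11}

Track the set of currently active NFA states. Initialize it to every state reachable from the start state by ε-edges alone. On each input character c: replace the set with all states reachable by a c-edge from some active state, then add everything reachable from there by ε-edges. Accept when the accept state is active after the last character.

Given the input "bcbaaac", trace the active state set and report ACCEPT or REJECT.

Answer: ACCEPT

Trace:
start: ε-closure({0}) = {0,1,2,4,5,6,8,9,10,12,14}
'b' @ 1: {1,5,7,9,10,11,12,13,14,15}  ✓accept
'c' @ 2: {1,5,9,10,11,12,13,14,15}  ✓accept
'b' @ 3: {1,5,9,10,11,12,13,14,15}  ✓accept
'a' @ 4: {1,5,9,10,11,12,13,14,15}  ✓accept
'a' @ 5: {1,5,9,10,11,12,13,14,15}  ✓accept
'a' @ 6: {1,5,9,10,11,12,13,14,15}  ✓accept
'c' @ 7: {1,5,9,10,11,12,13,14,15}  ✓accept
after full input: {1,5,9,10,11,12,13,14,15}  (accept=1 in)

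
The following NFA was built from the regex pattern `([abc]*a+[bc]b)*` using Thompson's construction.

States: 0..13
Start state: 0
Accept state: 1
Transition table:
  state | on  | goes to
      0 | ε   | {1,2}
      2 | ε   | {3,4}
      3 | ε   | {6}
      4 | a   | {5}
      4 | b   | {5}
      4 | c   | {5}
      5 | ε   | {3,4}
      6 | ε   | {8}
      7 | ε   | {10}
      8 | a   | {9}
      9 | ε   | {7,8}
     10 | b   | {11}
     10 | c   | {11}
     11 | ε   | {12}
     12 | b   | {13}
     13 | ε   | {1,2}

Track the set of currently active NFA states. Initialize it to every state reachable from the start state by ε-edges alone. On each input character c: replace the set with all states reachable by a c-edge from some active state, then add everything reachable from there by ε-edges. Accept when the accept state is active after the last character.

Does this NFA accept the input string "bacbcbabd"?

start: ε-closure({0}) = {0,1,2,3,4,6,8}
'b' @ 1: {3,4,5,6,8}
'a' @ 2: {3,4,5,6,7,8,9,10}
'c' @ 3: {3,4,5,6,8,11,12}
'b' @ 4: {1,2,3,4,5,6,8,13}  ✓accept
'c' @ 5: {3,4,5,6,8}
'b' @ 6: {3,4,5,6,8}
'a' @ 7: {3,4,5,6,7,8,9,10}
'b' @ 8: {3,4,5,6,8,11,12}
'd' @ 9: {}  — state set empty
after full input: {}  (accept=1 not in)

Answer: REJECT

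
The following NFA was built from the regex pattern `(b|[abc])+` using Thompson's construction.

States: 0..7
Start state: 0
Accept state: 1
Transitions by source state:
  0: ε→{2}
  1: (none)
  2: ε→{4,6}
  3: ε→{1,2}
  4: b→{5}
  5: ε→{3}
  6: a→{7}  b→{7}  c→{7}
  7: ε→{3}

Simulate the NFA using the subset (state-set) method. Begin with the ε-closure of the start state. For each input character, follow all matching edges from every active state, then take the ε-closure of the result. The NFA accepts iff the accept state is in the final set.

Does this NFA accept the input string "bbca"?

start: ε-closure({0}) = {0,2,4,6}
'b' @ 1: {1,2,3,4,5,6,7}  (accept∈set)
'b' @ 2: {1,2,3,4,5,6,7}  (accept∈set)
'c' @ 3: {1,2,3,4,6,7}  (accept∈set)
'a' @ 4: {1,2,3,4,6,7}  (accept∈set)
end set {1,2,3,4,6,7} — state 1 in

Answer: ACCEPT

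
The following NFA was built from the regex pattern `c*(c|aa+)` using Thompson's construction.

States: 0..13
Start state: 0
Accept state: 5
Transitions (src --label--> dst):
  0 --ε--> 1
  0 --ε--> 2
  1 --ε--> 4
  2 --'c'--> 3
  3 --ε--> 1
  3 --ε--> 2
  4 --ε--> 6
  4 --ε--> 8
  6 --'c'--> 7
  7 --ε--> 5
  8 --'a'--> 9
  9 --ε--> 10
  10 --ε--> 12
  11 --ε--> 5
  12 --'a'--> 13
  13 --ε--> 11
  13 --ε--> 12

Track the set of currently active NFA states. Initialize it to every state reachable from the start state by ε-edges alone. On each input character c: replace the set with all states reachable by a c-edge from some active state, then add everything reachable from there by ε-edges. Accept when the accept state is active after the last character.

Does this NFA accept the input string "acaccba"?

Answer: REJECT

Steps:
initial (ε-close {0}): {0,1,2,4,6,8}
'a' @ 1: {9,10,12}
'c' @ 2: {}  — dead — no transitions
rest 'accba' ignored (set empty)
after full input: {}  (accept=5 not in)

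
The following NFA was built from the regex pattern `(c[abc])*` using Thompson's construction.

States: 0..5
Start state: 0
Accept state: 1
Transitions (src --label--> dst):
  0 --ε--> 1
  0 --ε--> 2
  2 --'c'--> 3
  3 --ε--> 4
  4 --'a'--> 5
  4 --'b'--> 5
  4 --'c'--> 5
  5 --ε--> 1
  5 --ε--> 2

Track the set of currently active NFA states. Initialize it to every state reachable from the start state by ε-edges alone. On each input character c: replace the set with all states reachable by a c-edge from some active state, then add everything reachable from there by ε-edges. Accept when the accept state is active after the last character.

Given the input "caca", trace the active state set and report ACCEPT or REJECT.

Answer: ACCEPT

Trace:
initial (ε-close {0}): {0,1,2}
'c' @ 1: {3,4}
'a' @ 2: {1,2,5}  ✓accept
'c' @ 3: {3,4}
'a' @ 4: {1,2,5}  ✓accept
end set {1,2,5} — state 1 in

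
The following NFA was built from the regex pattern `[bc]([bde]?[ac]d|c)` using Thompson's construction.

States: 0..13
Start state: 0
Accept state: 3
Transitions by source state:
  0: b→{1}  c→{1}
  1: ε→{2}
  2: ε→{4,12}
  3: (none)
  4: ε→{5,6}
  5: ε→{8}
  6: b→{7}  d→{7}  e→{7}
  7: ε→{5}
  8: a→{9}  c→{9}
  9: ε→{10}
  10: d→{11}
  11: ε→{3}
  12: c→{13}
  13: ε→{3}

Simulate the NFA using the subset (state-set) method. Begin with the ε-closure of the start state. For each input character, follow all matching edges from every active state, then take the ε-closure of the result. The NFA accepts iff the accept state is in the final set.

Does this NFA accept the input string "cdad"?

start: ε-closure({0}) = {0}
'c' @ 1: {1,2,4,5,6,8,12}
'd' @ 2: {5,7,8}
'a' @ 3: {9,10}
'd' @ 4: {3,11}  [accepting]
final: {3,11}; accept 3 in set

Answer: ACCEPT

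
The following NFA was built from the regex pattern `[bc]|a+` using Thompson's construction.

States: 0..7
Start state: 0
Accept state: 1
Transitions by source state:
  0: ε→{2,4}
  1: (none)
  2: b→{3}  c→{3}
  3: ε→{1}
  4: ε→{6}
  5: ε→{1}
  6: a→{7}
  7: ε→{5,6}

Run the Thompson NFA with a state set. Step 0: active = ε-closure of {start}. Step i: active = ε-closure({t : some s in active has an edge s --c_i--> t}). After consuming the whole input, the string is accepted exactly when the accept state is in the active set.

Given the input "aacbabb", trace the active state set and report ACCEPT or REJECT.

S₀ = ε-closure({0}) = {0,2,4,6}
'a' @ 1: {1,5,6,7}  [accepting]
'a' @ 2: {1,5,6,7}  [accepting]
'c' @ 3: {}  — dead — no transitions
rest 'babb' ignored (set empty)
final: {}; accept 1 not in set

Answer: REJECT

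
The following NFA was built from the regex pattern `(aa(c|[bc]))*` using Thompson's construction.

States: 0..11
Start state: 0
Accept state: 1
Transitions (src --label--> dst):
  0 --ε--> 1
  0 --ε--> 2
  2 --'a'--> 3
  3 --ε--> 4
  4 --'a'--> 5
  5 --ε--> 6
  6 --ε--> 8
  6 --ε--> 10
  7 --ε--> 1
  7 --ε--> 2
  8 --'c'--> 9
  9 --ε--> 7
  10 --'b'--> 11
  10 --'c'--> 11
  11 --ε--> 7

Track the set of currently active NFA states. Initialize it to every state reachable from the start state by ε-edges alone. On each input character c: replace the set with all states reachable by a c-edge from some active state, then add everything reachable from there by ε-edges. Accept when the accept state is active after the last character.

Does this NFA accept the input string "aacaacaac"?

Answer: ACCEPT

Trace:
S₀ = ε-closure({0}) = {0,1,2}
'a' @ 1: {3,4}
'a' @ 2: {5,6,8,10}
'c' @ 3: {1,2,7,9,11}  [accepting]
'a' @ 4: {3,4}
'a' @ 5: {5,6,8,10}
'c' @ 6: {1,2,7,9,11}  [accepting]
'a' @ 7: {3,4}
'a' @ 8: {5,6,8,10}
'c' @ 9: {1,2,7,9,11}  [accepting]
after full input: {1,2,7,9,11}  (accept=1 in)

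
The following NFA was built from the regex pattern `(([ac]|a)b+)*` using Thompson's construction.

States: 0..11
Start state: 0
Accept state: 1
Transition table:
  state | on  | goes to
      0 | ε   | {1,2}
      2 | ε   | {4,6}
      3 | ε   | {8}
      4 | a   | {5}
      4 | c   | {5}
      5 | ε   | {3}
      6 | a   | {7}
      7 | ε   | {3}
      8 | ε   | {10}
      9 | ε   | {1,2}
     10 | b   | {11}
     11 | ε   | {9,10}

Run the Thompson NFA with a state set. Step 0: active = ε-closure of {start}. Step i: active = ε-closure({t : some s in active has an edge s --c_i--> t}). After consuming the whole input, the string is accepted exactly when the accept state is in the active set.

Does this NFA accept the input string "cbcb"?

initial (ε-close {0}): {0,1,2,4,6}
'c' @ 1: {3,5,8,10}
'b' @ 2: {1,2,4,6,9,10,11}  ✓accept
'c' @ 3: {3,5,8,10}
'b' @ 4: {1,2,4,6,9,10,11}  ✓accept
end set {1,2,4,6,9,10,11} — state 1 in

Answer: ACCEPT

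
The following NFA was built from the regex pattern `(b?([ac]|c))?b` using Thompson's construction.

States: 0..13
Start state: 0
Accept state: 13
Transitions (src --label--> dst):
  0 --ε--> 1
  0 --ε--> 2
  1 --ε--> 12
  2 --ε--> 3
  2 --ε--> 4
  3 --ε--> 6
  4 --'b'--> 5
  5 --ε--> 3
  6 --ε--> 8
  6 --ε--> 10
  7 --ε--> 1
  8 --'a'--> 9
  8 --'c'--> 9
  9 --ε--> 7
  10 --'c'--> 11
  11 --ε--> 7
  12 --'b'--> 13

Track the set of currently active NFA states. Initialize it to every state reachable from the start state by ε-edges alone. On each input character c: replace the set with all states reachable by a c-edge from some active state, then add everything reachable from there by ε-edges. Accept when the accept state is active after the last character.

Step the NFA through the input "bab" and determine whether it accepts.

Answer: ACCEPT

Trace:
start: ε-closure({0}) = {0,1,2,3,4,6,8,10,12}
'b' @ 1: {3,5,6,8,10,13}  (accept∈set)
'a' @ 2: {1,7,9,12}
'b' @ 3: {13}  (accept∈set)
after full input: {13}  (accept=13 in)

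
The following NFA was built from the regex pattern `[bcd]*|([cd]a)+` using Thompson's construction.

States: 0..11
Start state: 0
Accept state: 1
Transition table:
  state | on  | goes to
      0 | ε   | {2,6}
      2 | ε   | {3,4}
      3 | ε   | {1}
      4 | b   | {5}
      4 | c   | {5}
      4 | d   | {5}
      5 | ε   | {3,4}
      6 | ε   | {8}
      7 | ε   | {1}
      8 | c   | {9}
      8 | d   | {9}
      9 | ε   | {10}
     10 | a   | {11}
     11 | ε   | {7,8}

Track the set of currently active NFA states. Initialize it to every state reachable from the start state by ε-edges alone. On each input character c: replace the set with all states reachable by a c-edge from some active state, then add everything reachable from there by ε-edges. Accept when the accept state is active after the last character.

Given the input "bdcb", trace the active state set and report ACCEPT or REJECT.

Answer: ACCEPT

Derivation:
start: ε-closure({0}) = {0,1,2,3,4,6,8}
'b' @ 1: {1,3,4,5}  [accepting]
'd' @ 2: {1,3,4,5}  [accepting]
'c' @ 3: {1,3,4,5}  [accepting]
'b' @ 4: {1,3,4,5}  [accepting]
after full input: {1,3,4,5}  (accept=1 in)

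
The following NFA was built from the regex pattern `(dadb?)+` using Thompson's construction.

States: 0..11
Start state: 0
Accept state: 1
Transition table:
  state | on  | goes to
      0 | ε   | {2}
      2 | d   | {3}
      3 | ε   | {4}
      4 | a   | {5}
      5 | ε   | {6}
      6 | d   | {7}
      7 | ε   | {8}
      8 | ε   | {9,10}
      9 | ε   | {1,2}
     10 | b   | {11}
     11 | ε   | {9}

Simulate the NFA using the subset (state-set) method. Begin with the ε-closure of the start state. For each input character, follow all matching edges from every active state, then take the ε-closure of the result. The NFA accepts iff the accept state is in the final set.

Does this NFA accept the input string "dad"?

Answer: ACCEPT

Steps:
start: ε-closure({0}) = {0,2}
'd' @ 1: {3,4}
'a' @ 2: {5,6}
'd' @ 3: {1,2,7,8,9,10}  ✓accept
end set {1,2,7,8,9,10} — state 1 in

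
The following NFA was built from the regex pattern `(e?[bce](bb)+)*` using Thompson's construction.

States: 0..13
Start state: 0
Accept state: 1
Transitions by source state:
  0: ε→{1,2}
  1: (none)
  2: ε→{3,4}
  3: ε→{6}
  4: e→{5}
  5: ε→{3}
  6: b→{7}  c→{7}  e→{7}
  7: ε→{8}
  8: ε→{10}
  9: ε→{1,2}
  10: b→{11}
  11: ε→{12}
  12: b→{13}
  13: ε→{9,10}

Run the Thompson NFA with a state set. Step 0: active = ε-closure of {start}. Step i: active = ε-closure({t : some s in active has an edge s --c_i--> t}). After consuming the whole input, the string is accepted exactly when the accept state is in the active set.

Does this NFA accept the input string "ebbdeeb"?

initial (ε-close {0}): {0,1,2,3,4,6}
'e' @ 1: {3,5,6,7,8,10}
'b' @ 2: {7,8,10,11,12}
'b' @ 3: {1,2,3,4,6,9,10,11,12,13}  (accept∈set)
'd' @ 4: {}  — no active states
rest 'eeb' ignored (set empty)
end set {} — state 1 not in

Answer: REJECT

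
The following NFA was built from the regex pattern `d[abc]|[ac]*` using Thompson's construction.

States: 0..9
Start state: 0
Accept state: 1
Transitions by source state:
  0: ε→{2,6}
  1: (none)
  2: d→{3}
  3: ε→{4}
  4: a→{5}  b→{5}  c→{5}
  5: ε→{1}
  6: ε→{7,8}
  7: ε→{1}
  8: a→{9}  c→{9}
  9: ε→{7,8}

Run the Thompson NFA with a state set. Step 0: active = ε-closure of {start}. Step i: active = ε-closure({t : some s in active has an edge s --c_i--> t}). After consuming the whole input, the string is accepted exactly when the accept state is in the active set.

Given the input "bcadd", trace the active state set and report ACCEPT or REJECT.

Answer: REJECT

Steps:
start: ε-closure({0}) = {0,1,2,6,7,8}
'b' @ 1: {}  — dead — no transitions
rest 'cadd' ignored (set empty)
end set {} — state 1 not in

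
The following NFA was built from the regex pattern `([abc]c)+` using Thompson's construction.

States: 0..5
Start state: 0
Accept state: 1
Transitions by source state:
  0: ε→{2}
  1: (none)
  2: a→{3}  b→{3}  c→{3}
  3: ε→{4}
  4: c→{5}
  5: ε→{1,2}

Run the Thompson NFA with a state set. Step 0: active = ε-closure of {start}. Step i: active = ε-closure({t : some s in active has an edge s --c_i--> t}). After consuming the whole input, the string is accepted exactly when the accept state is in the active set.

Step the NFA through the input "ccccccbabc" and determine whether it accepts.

Answer: REJECT

Steps:
start: ε-closure({0}) = {0,2}
'c' @ 1: {3,4}
'c' @ 2: {1,2,5}  [accepting]
'c' @ 3: {3,4}
'c' @ 4: {1,2,5}  [accepting]
'c' @ 5: {3,4}
'c' @ 6: {1,2,5}  [accepting]
'b' @ 7: {3,4}
'a' @ 8: {}  — no active states
rest 'bc' ignored (set empty)
end set {} — state 1 not in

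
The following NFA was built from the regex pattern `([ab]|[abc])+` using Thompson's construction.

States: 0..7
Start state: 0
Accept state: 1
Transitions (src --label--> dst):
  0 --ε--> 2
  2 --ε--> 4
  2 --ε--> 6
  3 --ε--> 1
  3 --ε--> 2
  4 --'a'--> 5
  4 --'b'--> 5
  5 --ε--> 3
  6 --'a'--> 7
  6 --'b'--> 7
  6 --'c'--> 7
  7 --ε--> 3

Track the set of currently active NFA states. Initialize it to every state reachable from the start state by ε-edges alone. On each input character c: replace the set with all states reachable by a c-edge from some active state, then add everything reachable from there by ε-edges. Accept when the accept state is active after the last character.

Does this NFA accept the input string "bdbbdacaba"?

initial (ε-close {0}): {0,2,4,6}
'b' @ 1: {1,2,3,4,5,6,7}  [accepting]
'd' @ 2: {}  — dead — no transitions
rest 'bbdacaba' ignored (set empty)
end set {} — state 1 not in

Answer: REJECT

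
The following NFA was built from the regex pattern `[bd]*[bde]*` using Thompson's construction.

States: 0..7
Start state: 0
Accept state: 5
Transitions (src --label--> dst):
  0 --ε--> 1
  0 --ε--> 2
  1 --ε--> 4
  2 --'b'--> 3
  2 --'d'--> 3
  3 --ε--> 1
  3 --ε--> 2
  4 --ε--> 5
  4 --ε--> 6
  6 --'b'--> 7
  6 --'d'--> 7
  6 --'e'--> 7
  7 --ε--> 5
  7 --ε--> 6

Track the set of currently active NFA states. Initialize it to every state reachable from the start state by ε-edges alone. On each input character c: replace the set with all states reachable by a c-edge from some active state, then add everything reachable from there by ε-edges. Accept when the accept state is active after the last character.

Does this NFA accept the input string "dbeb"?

Answer: ACCEPT

Trace:
start: ε-closure({0}) = {0,1,2,4,5,6}
'd' @ 1: {1,2,3,4,5,6,7}  [accepting]
'b' @ 2: {1,2,3,4,5,6,7}  [accepting]
'e' @ 3: {5,6,7}  [accepting]
'b' @ 4: {5,6,7}  [accepting]
end set {5,6,7} — state 5 in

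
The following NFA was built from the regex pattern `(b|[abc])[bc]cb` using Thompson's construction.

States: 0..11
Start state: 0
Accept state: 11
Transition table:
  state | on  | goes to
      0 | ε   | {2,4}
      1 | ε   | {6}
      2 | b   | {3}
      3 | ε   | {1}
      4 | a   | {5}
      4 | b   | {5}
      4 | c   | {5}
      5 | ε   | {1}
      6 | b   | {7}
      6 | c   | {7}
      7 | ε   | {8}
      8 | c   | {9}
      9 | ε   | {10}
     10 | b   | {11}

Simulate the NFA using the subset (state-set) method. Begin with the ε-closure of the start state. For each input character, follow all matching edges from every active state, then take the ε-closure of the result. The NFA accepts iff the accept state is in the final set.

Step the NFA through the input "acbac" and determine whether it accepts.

Answer: REJECT

Trace:
initial (ε-close {0}): {0,2,4}
'a' @ 1: {1,5,6}
'c' @ 2: {7,8}
'b' @ 3: {}  — state set empty
rest 'ac' ignored (set empty)
after full input: {}  (accept=11 not in)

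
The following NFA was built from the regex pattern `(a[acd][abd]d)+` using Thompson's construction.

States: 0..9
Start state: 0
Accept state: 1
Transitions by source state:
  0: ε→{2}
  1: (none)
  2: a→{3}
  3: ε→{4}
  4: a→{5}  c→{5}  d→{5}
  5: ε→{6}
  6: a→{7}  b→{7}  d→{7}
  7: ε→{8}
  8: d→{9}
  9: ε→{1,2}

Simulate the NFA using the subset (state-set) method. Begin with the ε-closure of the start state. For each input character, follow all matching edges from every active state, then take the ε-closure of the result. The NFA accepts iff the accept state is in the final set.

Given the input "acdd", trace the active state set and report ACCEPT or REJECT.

start: ε-closure({0}) = {0,2}
'a' @ 1: {3,4}
'c' @ 2: {5,6}
'd' @ 3: {7,8}
'd' @ 4: {1,2,9}  ✓accept
end set {1,2,9} — state 1 in

Answer: ACCEPT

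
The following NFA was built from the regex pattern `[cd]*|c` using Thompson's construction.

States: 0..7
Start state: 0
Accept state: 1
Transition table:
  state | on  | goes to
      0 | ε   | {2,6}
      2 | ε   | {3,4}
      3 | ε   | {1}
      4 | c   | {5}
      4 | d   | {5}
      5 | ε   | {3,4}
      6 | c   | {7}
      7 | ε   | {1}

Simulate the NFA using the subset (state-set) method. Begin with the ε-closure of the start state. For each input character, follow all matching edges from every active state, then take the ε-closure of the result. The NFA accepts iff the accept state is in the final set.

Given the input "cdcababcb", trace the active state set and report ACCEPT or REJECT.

initial (ε-close {0}): {0,1,2,3,4,6}
'c' @ 1: {1,3,4,5,7}  [accepting]
'd' @ 2: {1,3,4,5}  [accepting]
'c' @ 3: {1,3,4,5}  [accepting]
'a' @ 4: {}  — state set empty
rest 'babcb' ignored (set empty)
after full input: {}  (accept=1 not in)

Answer: REJECT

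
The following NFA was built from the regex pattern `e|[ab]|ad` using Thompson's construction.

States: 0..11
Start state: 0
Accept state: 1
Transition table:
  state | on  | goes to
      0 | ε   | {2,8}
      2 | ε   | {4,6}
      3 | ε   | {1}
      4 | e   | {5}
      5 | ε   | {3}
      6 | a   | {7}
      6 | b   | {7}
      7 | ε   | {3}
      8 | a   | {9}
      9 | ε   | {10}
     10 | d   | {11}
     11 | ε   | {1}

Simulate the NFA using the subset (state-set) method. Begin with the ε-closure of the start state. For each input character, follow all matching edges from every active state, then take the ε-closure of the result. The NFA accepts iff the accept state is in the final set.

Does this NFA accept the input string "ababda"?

start: ε-closure({0}) = {0,2,4,6,8}
'a' @ 1: {1,3,7,9,10}  ✓accept
'b' @ 2: {}  — dead — no transitions
rest 'abda' ignored (set empty)
final: {}; accept 1 not in set

Answer: REJECT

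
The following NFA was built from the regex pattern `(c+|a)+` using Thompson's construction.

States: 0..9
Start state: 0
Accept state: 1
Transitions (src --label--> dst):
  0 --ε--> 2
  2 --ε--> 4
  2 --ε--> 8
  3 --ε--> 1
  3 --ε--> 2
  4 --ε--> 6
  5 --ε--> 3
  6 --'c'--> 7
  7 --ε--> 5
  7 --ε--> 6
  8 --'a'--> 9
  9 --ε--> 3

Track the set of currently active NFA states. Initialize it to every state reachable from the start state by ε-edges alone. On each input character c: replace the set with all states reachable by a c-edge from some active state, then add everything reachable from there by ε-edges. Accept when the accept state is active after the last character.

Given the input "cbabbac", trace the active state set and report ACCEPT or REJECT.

Answer: REJECT

Trace:
start: ε-closure({0}) = {0,2,4,6,8}
'c' @ 1: {1,2,3,4,5,6,7,8}  [accepting]
'b' @ 2: {}  — no active states
rest 'abbac' ignored (set empty)
after full input: {}  (accept=1 not in)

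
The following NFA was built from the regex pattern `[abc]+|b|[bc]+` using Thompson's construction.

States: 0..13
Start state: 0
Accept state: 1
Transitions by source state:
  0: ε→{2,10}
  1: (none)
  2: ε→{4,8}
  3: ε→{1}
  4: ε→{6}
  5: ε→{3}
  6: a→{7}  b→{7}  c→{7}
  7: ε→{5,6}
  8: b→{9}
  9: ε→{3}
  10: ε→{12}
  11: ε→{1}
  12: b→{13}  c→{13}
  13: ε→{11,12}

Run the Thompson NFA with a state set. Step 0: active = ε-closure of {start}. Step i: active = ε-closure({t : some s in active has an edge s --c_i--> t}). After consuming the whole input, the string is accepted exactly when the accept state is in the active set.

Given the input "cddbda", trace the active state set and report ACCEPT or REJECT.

S₀ = ε-closure({0}) = {0,2,4,6,8,10,12}
'c' @ 1: {1,3,5,6,7,11,12,13}  [accepting]
'd' @ 2: {}  — state set empty
rest 'dbda' ignored (set empty)
end set {} — state 1 not in

Answer: REJECT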